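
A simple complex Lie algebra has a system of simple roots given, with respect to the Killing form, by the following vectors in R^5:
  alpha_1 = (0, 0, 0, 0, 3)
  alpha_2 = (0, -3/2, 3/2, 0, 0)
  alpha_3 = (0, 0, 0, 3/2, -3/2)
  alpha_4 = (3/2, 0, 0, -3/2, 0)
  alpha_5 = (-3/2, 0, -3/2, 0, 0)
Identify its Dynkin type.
C_5 (sp(10))

Compute the Cartan integers a_ij = 2(alpha_i, alpha_j)/(alpha_j, alpha_j); the resulting 5x5 Cartan matrix is
[[2, 0, -2, 0, 0], [0, 2, 0, 0, -1], [-1, 0, 2, -1, 0], [0, 0, -1, 2, -1], [0, -1, 0, -1, 2]].
The roots have two lengths (squared-length ratio 2:1); the short ones are alpha_{2,3,4,5}. The associated Dynkin diagram is a chain of 5 nodes with a double edge at one end; the terminal node there is the unique long simple root (C_5), so the type is C_5 (the algebra sp(10)).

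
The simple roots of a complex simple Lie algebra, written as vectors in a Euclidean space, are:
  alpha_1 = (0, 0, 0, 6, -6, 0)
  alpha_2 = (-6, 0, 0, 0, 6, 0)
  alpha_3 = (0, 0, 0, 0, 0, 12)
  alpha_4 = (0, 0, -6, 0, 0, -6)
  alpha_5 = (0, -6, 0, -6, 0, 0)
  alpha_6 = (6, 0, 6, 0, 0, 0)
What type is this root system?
Compute the Cartan integers a_ij = 2(alpha_i, alpha_j)/(alpha_j, alpha_j); the resulting 6x6 Cartan matrix is
[[2, -1, 0, 0, -1, 0], [-1, 2, 0, 0, 0, -1], [0, 0, 2, -2, 0, 0], [0, 0, -1, 2, 0, -1], [-1, 0, 0, 0, 2, 0], [0, -1, 0, -1, 0, 2]].
The roots have two lengths (squared-length ratio 2:1); the short ones are alpha_{1,2,4,5,6}. The associated Dynkin diagram is a chain of 6 nodes with a double edge at one end; the terminal node there is the unique long simple root (C_6), so the type is C_6 (the algebra sp(12)).

type C_6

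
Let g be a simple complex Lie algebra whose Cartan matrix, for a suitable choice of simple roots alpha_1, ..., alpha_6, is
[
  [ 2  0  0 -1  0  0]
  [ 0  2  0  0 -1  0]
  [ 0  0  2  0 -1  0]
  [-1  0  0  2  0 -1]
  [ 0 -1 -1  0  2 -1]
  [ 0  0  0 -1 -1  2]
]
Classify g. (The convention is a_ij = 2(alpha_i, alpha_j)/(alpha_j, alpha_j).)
D_6

The matrix has rank 6 with 2's on the diagonal. Reading the off-diagonal entries as Dynkin edges (a single edge where a_ij = a_ji = -1; a double or triple edge where a_ij * a_ji = 2 or 3), the diagram is a chain of 4 nodes with a fork of two nodes at one end (D_6). One simple-root ordering that puts it in standard form is (alpha_1, alpha_4, alpha_6, alpha_5, alpha_3, alpha_2). So the algebra is type D_6, i.e. so(12).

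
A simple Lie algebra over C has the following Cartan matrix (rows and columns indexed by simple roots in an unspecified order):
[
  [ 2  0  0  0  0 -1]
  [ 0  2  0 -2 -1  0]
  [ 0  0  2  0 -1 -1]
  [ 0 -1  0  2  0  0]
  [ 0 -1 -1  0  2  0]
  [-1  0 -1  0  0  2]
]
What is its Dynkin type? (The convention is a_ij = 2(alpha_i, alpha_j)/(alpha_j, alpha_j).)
The matrix has rank 6 with 2's on the diagonal. Reading the off-diagonal entries as Dynkin edges (a single edge where a_ij = a_ji = -1; a double or triple edge where a_ij * a_ji = 2 or 3), the diagram is a chain of 6 nodes with a double edge at one end; the terminal node there is the unique short simple root (B_6). One simple-root ordering that puts it in standard form is (alpha_1, alpha_6, alpha_3, alpha_5, alpha_2, alpha_4). So the algebra is type B_6, i.e. so(13).

type B_6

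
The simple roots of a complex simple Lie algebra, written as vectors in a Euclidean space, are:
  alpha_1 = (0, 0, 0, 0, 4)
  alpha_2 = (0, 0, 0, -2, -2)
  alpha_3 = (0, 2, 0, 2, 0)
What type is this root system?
C3

Compute the Cartan integers a_ij = 2(alpha_i, alpha_j)/(alpha_j, alpha_j); the resulting 3x3 Cartan matrix is
[[2, -2, 0], [-1, 2, -1], [0, -1, 2]].
The roots have two lengths (squared-length ratio 2:1); the short ones are alpha_{2,3}. The associated Dynkin diagram is a chain of 3 nodes with a double edge at one end; the terminal node there is the unique long simple root (C_3), so the type is C_3 (the algebra sp(6)).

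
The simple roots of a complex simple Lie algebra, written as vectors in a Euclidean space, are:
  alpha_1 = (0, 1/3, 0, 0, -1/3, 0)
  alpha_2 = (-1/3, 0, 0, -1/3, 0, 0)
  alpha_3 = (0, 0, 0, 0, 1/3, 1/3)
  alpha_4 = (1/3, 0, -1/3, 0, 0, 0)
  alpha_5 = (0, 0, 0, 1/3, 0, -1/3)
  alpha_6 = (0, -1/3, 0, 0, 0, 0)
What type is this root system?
Compute the Cartan integers a_ij = 2(alpha_i, alpha_j)/(alpha_j, alpha_j); the resulting 6x6 Cartan matrix is
[[2, 0, -1, 0, 0, -2], [0, 2, 0, -1, -1, 0], [-1, 0, 2, 0, -1, 0], [0, -1, 0, 2, 0, 0], [0, -1, -1, 0, 2, 0], [-1, 0, 0, 0, 0, 2]].
The roots have two lengths (squared-length ratio 2:1); the short ones are alpha_{6}. The associated Dynkin diagram is a chain of 6 nodes with a double edge at one end; the terminal node there is the unique short simple root (B_6), so the type is B_6 (the algebra so(13)).

B_6 (so(13))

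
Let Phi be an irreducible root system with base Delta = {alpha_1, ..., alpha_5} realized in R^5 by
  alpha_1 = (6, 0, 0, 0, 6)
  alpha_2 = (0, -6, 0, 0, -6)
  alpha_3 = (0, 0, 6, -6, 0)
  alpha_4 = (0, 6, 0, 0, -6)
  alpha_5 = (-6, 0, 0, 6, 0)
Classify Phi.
D_5

Compute the Cartan integers a_ij = 2(alpha_i, alpha_j)/(alpha_j, alpha_j); the resulting 5x5 Cartan matrix is
[[2, -1, 0, -1, -1], [-1, 2, 0, 0, 0], [0, 0, 2, 0, -1], [-1, 0, 0, 2, 0], [-1, 0, -1, 0, 2]].
All simple roots have the same length, so the diagram is simply laced. The associated Dynkin diagram is a chain of 3 nodes with a fork of two nodes at one end (D_5), so the type is D_5 (the algebra so(10)).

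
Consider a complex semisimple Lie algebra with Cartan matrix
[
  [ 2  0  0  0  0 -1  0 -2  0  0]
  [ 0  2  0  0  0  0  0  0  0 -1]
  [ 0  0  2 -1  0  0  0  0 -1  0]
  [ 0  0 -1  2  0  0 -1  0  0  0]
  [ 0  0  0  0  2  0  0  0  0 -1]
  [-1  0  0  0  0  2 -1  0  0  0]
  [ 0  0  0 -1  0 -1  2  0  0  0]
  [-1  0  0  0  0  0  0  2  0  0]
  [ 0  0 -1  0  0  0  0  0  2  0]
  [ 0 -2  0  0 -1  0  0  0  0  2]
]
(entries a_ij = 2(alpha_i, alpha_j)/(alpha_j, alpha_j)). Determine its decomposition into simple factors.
The diagram associated to this matrix has two connected components: the simple roots {alpha_2, alpha_5, alpha_10} form a chain of 3 nodes with a double edge at one end; the terminal node there is the unique short simple root (B_3), and {alpha_1, alpha_3, alpha_4, alpha_6, alpha_7, alpha_8, alpha_9} form a chain of 7 nodes with a double edge at one end; the terminal node there is the unique short simple root (B_7). A semisimple Lie algebra decomposes uniquely as the direct sum of simple ideals, one per connected component of its Dynkin diagram, so g ≅ B_3 ⊕ B_7 (dimension 21 + 105 = 126).

B3 ⊕ B7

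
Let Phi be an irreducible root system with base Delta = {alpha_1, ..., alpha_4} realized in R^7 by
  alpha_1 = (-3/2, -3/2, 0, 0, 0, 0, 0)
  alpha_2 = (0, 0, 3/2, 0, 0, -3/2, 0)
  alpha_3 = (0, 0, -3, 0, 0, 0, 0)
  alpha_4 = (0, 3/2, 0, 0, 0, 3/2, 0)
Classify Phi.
C_4 (sp(8))

Compute the Cartan integers a_ij = 2(alpha_i, alpha_j)/(alpha_j, alpha_j); the resulting 4x4 Cartan matrix is
[[2, 0, 0, -1], [0, 2, -1, -1], [0, -2, 2, 0], [-1, -1, 0, 2]].
The roots have two lengths (squared-length ratio 2:1); the short ones are alpha_{1,2,4}. The associated Dynkin diagram is a chain of 4 nodes with a double edge at one end; the terminal node there is the unique long simple root (C_4), so the type is C_4 (the algebra sp(8)).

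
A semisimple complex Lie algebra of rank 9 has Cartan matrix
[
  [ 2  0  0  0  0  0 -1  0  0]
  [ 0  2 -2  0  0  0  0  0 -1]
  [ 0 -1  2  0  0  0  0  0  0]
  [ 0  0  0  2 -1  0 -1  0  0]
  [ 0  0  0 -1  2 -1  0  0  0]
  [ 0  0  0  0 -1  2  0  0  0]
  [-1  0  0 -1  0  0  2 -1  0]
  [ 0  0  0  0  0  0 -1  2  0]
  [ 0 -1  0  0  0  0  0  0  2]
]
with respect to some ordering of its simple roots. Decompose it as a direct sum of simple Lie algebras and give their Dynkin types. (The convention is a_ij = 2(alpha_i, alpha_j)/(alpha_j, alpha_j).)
B_3 (so(7)) ⊕ D_6 (so(12))

The diagram associated to this matrix has two connected components: the simple roots {alpha_2, alpha_3, alpha_9} form a chain of 3 nodes with a double edge at one end; the terminal node there is the unique short simple root (B_3), and {alpha_1, alpha_4, alpha_5, alpha_6, alpha_7, alpha_8} form a chain of 4 nodes with a fork of two nodes at one end (D_6). A semisimple Lie algebra decomposes uniquely as the direct sum of simple ideals, one per connected component of its Dynkin diagram, so g ≅ B_3 ⊕ D_6 (dimension 21 + 66 = 87).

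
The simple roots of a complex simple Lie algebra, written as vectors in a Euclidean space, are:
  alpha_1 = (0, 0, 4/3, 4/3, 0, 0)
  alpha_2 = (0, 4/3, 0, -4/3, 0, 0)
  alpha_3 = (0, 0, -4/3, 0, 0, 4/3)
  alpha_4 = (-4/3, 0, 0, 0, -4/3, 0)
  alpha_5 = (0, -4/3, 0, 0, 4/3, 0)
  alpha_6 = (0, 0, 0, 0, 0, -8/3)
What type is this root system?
C_6 (sp(12))

Compute the Cartan integers a_ij = 2(alpha_i, alpha_j)/(alpha_j, alpha_j); the resulting 6x6 Cartan matrix is
[[2, -1, -1, 0, 0, 0], [-1, 2, 0, 0, -1, 0], [-1, 0, 2, 0, 0, -1], [0, 0, 0, 2, -1, 0], [0, -1, 0, -1, 2, 0], [0, 0, -2, 0, 0, 2]].
The roots have two lengths (squared-length ratio 2:1); the short ones are alpha_{1,2,3,4,5}. The associated Dynkin diagram is a chain of 6 nodes with a double edge at one end; the terminal node there is the unique long simple root (C_6), so the type is C_6 (the algebra sp(12)).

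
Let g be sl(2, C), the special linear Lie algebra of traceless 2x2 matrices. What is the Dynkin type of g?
A_1

This is sl(2), which has dimension 2^2 - 1 = 3 and rank 2 - 1 = 1 (a Cartan subalgebra is the diagonal traceless matrices). In the classification of classical Lie algebras, the special linear algebra sl(n+1) has type A_n; here n = 1, so the Dynkin diagram is a chain of 1 nodes with single edges (A_1). Hence the type is A_1.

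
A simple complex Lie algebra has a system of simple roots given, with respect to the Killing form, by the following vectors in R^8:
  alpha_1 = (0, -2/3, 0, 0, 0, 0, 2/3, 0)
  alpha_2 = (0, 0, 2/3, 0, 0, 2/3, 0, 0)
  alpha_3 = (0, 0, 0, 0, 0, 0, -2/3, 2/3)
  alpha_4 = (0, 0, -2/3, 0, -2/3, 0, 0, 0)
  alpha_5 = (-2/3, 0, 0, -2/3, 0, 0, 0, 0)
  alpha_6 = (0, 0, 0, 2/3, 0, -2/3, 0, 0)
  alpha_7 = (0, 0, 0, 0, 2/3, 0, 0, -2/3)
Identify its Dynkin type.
Compute the Cartan integers a_ij = 2(alpha_i, alpha_j)/(alpha_j, alpha_j); the resulting 7x7 Cartan matrix is
[[2, 0, -1, 0, 0, 0, 0], [0, 2, 0, -1, 0, -1, 0], [-1, 0, 2, 0, 0, 0, -1], [0, -1, 0, 2, 0, 0, -1], [0, 0, 0, 0, 2, -1, 0], [0, -1, 0, 0, -1, 2, 0], [0, 0, -1, -1, 0, 0, 2]].
All simple roots have the same length, so the diagram is simply laced. The associated Dynkin diagram is a chain of 7 nodes with single edges (A_7), so the type is A_7 (the algebra sl(8)).

A7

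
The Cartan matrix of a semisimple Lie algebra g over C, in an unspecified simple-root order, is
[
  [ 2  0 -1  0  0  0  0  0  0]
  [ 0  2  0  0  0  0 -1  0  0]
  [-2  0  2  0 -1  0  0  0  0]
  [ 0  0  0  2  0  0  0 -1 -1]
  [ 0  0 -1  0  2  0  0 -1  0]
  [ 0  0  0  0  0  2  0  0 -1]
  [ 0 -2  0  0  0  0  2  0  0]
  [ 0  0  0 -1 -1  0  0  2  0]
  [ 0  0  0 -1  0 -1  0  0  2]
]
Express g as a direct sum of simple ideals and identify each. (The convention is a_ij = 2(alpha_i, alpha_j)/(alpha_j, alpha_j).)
B_2 (so(5)) + B_7 (so(15))

The diagram associated to this matrix has two connected components: the simple roots {alpha_2, alpha_7} form a chain of 2 nodes with a double edge at one end; the terminal node there is the unique short simple root (B_2), and {alpha_1, alpha_3, alpha_4, alpha_5, alpha_6, alpha_8, alpha_9} form a chain of 7 nodes with a double edge at one end; the terminal node there is the unique short simple root (B_7). A semisimple Lie algebra decomposes uniquely as the direct sum of simple ideals, one per connected component of its Dynkin diagram, so g ≅ B_2 ⊕ B_7 (dimension 10 + 105 = 115).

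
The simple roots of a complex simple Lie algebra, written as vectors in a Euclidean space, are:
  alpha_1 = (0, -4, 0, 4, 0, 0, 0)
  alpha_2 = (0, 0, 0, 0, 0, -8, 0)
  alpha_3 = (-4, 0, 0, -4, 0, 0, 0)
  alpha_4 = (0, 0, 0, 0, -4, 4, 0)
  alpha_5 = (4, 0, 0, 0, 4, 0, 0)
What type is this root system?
Compute the Cartan integers a_ij = 2(alpha_i, alpha_j)/(alpha_j, alpha_j); the resulting 5x5 Cartan matrix is
[[2, 0, -1, 0, 0], [0, 2, 0, -2, 0], [-1, 0, 2, 0, -1], [0, -1, 0, 2, -1], [0, 0, -1, -1, 2]].
The roots have two lengths (squared-length ratio 2:1); the short ones are alpha_{1,3,4,5}. The associated Dynkin diagram is a chain of 5 nodes with a double edge at one end; the terminal node there is the unique long simple root (C_5), so the type is C_5 (the algebra sp(10)).

C_5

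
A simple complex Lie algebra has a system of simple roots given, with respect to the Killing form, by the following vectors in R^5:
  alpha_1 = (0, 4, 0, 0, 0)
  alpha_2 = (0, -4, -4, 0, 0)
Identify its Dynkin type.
type B_2

Compute the Cartan integers a_ij = 2(alpha_i, alpha_j)/(alpha_j, alpha_j); the resulting 2x2 Cartan matrix is
[[2, -1], [-2, 2]].
The roots have two lengths (squared-length ratio 2:1); the short ones are alpha_{1}. The associated Dynkin diagram is a chain of 2 nodes with a double edge at one end; the terminal node there is the unique short simple root (B_2), so the type is B_2 (the algebra so(5)).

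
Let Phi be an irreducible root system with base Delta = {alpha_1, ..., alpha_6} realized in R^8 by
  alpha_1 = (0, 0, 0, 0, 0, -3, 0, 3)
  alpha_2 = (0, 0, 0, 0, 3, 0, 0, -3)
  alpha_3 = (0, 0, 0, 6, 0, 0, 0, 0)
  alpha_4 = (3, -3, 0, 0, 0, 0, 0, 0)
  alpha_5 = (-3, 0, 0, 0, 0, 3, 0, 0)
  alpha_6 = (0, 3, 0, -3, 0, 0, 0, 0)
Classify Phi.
Compute the Cartan integers a_ij = 2(alpha_i, alpha_j)/(alpha_j, alpha_j); the resulting 6x6 Cartan matrix is
[[2, -1, 0, 0, -1, 0], [-1, 2, 0, 0, 0, 0], [0, 0, 2, 0, 0, -2], [0, 0, 0, 2, -1, -1], [-1, 0, 0, -1, 2, 0], [0, 0, -1, -1, 0, 2]].
The roots have two lengths (squared-length ratio 2:1); the short ones are alpha_{1,2,4,5,6}. The associated Dynkin diagram is a chain of 6 nodes with a double edge at one end; the terminal node there is the unique long simple root (C_6), so the type is C_6 (the algebra sp(12)).

C_6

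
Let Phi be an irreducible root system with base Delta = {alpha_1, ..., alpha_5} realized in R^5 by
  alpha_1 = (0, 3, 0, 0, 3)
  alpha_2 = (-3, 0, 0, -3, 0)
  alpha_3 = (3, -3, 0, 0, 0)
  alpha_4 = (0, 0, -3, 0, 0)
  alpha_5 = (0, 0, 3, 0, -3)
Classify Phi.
Compute the Cartan integers a_ij = 2(alpha_i, alpha_j)/(alpha_j, alpha_j); the resulting 5x5 Cartan matrix is
[[2, 0, -1, 0, -1], [0, 2, -1, 0, 0], [-1, -1, 2, 0, 0], [0, 0, 0, 2, -1], [-1, 0, 0, -2, 2]].
The roots have two lengths (squared-length ratio 2:1); the short ones are alpha_{4}. The associated Dynkin diagram is a chain of 5 nodes with a double edge at one end; the terminal node there is the unique short simple root (B_5), so the type is B_5 (the algebra so(11)).

B_5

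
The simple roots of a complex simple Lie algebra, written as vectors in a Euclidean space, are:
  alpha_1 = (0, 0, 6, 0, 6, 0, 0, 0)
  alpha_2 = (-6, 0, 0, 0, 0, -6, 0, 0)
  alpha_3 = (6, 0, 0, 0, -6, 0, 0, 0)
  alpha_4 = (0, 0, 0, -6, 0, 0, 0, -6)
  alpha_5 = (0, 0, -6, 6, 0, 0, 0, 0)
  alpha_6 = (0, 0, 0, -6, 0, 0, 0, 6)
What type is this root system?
D_6 (so(12))

Compute the Cartan integers a_ij = 2(alpha_i, alpha_j)/(alpha_j, alpha_j); the resulting 6x6 Cartan matrix is
[[2, 0, -1, 0, -1, 0], [0, 2, -1, 0, 0, 0], [-1, -1, 2, 0, 0, 0], [0, 0, 0, 2, -1, 0], [-1, 0, 0, -1, 2, -1], [0, 0, 0, 0, -1, 2]].
All simple roots have the same length, so the diagram is simply laced. The associated Dynkin diagram is a chain of 4 nodes with a fork of two nodes at one end (D_6), so the type is D_6 (the algebra so(12)).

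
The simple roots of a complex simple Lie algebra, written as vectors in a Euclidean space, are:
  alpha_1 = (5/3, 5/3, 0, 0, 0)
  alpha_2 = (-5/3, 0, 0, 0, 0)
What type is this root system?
Compute the Cartan integers a_ij = 2(alpha_i, alpha_j)/(alpha_j, alpha_j); the resulting 2x2 Cartan matrix is
[[2, -2], [-1, 2]].
The roots have two lengths (squared-length ratio 2:1); the short ones are alpha_{2}. The associated Dynkin diagram is a chain of 2 nodes with a double edge at one end; the terminal node there is the unique short simple root (B_2), so the type is B_2 (the algebra so(5)).

B_2 (so(5))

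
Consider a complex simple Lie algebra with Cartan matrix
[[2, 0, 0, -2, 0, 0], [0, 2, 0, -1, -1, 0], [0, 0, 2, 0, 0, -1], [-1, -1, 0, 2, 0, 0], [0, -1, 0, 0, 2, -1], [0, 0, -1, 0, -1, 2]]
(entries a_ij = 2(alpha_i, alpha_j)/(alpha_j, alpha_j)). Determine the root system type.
C6

The matrix has rank 6 with 2's on the diagonal. Reading the off-diagonal entries as Dynkin edges (a single edge where a_ij = a_ji = -1; a double or triple edge where a_ij * a_ji = 2 or 3), the diagram is a chain of 6 nodes with a double edge at one end; the terminal node there is the unique long simple root (C_6). One simple-root ordering that puts it in standard form is (alpha_3, alpha_6, alpha_5, alpha_2, alpha_4, alpha_1). So the algebra is type C_6, i.e. sp(12).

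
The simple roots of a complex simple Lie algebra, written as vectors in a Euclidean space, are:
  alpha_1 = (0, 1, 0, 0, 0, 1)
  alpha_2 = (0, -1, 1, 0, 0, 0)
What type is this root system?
Compute the Cartan integers a_ij = 2(alpha_i, alpha_j)/(alpha_j, alpha_j); the resulting 2x2 Cartan matrix is
[[2, -1], [-1, 2]].
All simple roots have the same length, so the diagram is simply laced. The associated Dynkin diagram is a chain of 2 nodes with single edges (A_2), so the type is A_2 (the algebra sl(3)).

A_2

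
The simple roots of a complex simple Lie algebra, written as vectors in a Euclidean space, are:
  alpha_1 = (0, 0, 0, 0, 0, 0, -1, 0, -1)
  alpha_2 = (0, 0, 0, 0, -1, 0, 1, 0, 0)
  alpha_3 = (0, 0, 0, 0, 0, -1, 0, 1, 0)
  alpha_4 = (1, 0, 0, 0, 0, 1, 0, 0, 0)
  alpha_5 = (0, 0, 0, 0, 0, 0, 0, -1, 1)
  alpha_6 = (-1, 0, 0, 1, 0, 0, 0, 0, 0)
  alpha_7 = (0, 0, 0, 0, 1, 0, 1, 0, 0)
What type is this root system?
Compute the Cartan integers a_ij = 2(alpha_i, alpha_j)/(alpha_j, alpha_j); the resulting 7x7 Cartan matrix is
[[2, -1, 0, 0, -1, 0, -1], [-1, 2, 0, 0, 0, 0, 0], [0, 0, 2, -1, -1, 0, 0], [0, 0, -1, 2, 0, -1, 0], [-1, 0, -1, 0, 2, 0, 0], [0, 0, 0, -1, 0, 2, 0], [-1, 0, 0, 0, 0, 0, 2]].
All simple roots have the same length, so the diagram is simply laced. The associated Dynkin diagram is a chain of 5 nodes with a fork of two nodes at one end (D_7), so the type is D_7 (the algebra so(14)).

D_7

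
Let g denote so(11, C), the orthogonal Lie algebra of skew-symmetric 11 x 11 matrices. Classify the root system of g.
This is so(11) with 11 odd, which has dimension 11(11-1)/2 = 55 and rank (11-1)/2 = 5. In the classification of classical Lie algebras, the orthogonal algebra so(2n+1) in an odd number of variables has type B_n; here n = 5, so the Dynkin diagram is a chain of 5 nodes with a double edge at one end; the terminal node there is the unique short simple root (B_5). Hence the type is B_5.

type B_5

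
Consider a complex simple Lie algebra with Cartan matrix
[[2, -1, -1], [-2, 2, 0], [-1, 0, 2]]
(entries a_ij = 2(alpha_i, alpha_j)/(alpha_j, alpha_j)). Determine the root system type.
The matrix has rank 3 with 2's on the diagonal. Reading the off-diagonal entries as Dynkin edges (a single edge where a_ij = a_ji = -1; a double or triple edge where a_ij * a_ji = 2 or 3), the diagram is a chain of 3 nodes with a double edge at one end; the terminal node there is the unique long simple root (C_3). One simple-root ordering that puts it in standard form is (alpha_3, alpha_1, alpha_2). So the algebra is type C_3, i.e. sp(6).

C_3 (sp(6))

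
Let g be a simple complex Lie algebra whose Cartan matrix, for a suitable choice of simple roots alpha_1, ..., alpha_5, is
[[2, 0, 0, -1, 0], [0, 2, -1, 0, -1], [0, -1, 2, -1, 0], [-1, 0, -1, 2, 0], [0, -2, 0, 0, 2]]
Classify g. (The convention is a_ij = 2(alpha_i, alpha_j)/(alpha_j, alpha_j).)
The matrix has rank 5 with 2's on the diagonal. Reading the off-diagonal entries as Dynkin edges (a single edge where a_ij = a_ji = -1; a double or triple edge where a_ij * a_ji = 2 or 3), the diagram is a chain of 5 nodes with a double edge at one end; the terminal node there is the unique long simple root (C_5). One simple-root ordering that puts it in standard form is (alpha_1, alpha_4, alpha_3, alpha_2, alpha_5). So the algebra is type C_5, i.e. sp(10).

type C_5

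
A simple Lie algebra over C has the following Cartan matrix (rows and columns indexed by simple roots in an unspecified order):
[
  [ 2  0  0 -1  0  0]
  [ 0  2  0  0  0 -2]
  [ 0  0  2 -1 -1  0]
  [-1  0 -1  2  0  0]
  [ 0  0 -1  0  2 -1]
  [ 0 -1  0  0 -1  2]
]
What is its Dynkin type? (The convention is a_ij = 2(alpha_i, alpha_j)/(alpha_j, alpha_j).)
C_6

The matrix has rank 6 with 2's on the diagonal. Reading the off-diagonal entries as Dynkin edges (a single edge where a_ij = a_ji = -1; a double or triple edge where a_ij * a_ji = 2 or 3), the diagram is a chain of 6 nodes with a double edge at one end; the terminal node there is the unique long simple root (C_6). One simple-root ordering that puts it in standard form is (alpha_1, alpha_4, alpha_3, alpha_5, alpha_6, alpha_2). So the algebra is type C_6, i.e. sp(12).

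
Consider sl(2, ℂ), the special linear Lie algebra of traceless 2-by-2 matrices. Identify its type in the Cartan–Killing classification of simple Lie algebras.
This is sl(2), which has dimension 2^2 - 1 = 3 and rank 2 - 1 = 1 (a Cartan subalgebra is the diagonal traceless matrices). In the classification of classical Lie algebras, the special linear algebra sl(n+1) has type A_n; here n = 1, so the Dynkin diagram is a chain of 1 nodes with single edges (A_1). Hence the type is A_1.

type A_1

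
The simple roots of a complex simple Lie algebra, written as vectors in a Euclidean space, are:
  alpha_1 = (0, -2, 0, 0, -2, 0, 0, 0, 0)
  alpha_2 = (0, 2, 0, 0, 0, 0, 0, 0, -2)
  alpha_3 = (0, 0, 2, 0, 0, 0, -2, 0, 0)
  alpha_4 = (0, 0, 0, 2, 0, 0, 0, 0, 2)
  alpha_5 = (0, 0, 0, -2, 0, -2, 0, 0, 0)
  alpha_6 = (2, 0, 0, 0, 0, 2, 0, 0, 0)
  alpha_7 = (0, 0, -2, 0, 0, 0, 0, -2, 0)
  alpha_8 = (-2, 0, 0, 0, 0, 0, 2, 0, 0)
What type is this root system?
A_8 (sl(9))

Compute the Cartan integers a_ij = 2(alpha_i, alpha_j)/(alpha_j, alpha_j); the resulting 8x8 Cartan matrix is
[[2, -1, 0, 0, 0, 0, 0, 0], [-1, 2, 0, -1, 0, 0, 0, 0], [0, 0, 2, 0, 0, 0, -1, -1], [0, -1, 0, 2, -1, 0, 0, 0], [0, 0, 0, -1, 2, -1, 0, 0], [0, 0, 0, 0, -1, 2, 0, -1], [0, 0, -1, 0, 0, 0, 2, 0], [0, 0, -1, 0, 0, -1, 0, 2]].
All simple roots have the same length, so the diagram is simply laced. The associated Dynkin diagram is a chain of 8 nodes with single edges (A_8), so the type is A_8 (the algebra sl(9)).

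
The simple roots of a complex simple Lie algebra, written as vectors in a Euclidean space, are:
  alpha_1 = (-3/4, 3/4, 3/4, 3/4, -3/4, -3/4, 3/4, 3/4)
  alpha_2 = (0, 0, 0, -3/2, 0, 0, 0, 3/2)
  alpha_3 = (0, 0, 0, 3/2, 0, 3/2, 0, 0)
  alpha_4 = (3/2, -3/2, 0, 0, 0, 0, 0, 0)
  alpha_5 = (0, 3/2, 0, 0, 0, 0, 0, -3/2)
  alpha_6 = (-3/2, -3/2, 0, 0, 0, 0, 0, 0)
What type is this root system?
E_6

Compute the Cartan integers a_ij = 2(alpha_i, alpha_j)/(alpha_j, alpha_j); the resulting 6x6 Cartan matrix is
[[2, 0, 0, -1, 0, 0], [0, 2, -1, 0, -1, 0], [0, -1, 2, 0, 0, 0], [-1, 0, 0, 2, -1, 0], [0, -1, 0, -1, 2, -1], [0, 0, 0, 0, -1, 2]].
All simple roots have the same length, so the diagram is simply laced. The associated Dynkin diagram is a chain of 5 nodes with one extra node attached to the third node from one end (E_6), so the type is E_6.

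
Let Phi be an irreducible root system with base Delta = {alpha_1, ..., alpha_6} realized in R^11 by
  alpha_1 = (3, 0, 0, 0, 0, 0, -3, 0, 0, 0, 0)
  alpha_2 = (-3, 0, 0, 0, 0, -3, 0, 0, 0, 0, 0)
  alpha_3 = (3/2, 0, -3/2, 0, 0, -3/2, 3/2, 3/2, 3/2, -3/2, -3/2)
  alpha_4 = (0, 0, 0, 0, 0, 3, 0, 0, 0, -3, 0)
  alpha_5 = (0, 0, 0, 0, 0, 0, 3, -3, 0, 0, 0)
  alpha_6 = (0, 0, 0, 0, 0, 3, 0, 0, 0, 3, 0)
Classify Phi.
Compute the Cartan integers a_ij = 2(alpha_i, alpha_j)/(alpha_j, alpha_j); the resulting 6x6 Cartan matrix is
[[2, -1, 0, 0, -1, 0], [-1, 2, 0, -1, 0, -1], [0, 0, 2, 0, 0, -1], [0, -1, 0, 2, 0, 0], [-1, 0, 0, 0, 2, 0], [0, -1, -1, 0, 0, 2]].
All simple roots have the same length, so the diagram is simply laced. The associated Dynkin diagram is a chain of 5 nodes with one extra node attached to the third node from one end (E_6), so the type is E_6.

E_6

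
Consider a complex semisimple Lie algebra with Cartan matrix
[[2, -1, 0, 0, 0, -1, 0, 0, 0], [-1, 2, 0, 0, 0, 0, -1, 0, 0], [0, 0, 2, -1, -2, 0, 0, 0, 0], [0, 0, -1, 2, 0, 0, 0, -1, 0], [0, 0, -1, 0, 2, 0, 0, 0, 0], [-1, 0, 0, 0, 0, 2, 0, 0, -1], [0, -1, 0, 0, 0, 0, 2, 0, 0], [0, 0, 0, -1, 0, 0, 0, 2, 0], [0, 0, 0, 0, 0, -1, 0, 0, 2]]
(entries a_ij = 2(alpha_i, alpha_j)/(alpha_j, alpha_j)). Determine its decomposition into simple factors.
A_5 (sl(6)) ⊕ B_4 (so(9))

The diagram associated to this matrix has two connected components: the simple roots {alpha_1, alpha_2, alpha_6, alpha_7, alpha_9} form a chain of 5 nodes with single edges (A_5), and {alpha_3, alpha_4, alpha_5, alpha_8} form a chain of 4 nodes with a double edge at one end; the terminal node there is the unique short simple root (B_4). A semisimple Lie algebra decomposes uniquely as the direct sum of simple ideals, one per connected component of its Dynkin diagram, so g ≅ A_5 ⊕ B_4 (dimension 35 + 36 = 71).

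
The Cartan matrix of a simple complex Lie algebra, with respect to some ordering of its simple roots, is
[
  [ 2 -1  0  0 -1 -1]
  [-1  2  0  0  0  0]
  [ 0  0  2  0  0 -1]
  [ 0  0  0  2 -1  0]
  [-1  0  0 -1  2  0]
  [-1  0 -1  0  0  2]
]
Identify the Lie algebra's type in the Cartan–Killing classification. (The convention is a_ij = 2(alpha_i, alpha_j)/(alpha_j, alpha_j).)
E6

The matrix has rank 6 with 2's on the diagonal. Reading the off-diagonal entries as Dynkin edges (a single edge where a_ij = a_ji = -1; a double or triple edge where a_ij * a_ji = 2 or 3), the diagram is a chain of 5 nodes with one extra node attached to the third node from one end (E_6). One simple-root ordering that puts it in standard form is (alpha_3, alpha_2, alpha_6, alpha_1, alpha_5, alpha_4). So the algebra is type E_6.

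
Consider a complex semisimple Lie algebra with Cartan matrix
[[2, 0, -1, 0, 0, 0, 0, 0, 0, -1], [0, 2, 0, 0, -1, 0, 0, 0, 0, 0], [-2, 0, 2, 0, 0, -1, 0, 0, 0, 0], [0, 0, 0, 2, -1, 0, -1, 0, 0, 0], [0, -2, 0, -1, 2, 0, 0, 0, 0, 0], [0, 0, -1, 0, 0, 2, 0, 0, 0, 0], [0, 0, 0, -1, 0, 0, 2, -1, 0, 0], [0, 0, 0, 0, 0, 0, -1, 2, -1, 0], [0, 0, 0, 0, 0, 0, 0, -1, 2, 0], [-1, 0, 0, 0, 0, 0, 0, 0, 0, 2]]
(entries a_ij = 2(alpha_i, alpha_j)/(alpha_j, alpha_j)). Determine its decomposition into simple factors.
The diagram associated to this matrix has two connected components: the simple roots {alpha_2, alpha_4, alpha_5, alpha_7, alpha_8, alpha_9} form a chain of 6 nodes with a double edge at one end; the terminal node there is the unique short simple root (B_6), and {alpha_1, alpha_3, alpha_6, alpha_10} form a chain of 4 nodes with a double edge between the middle two (F_4). A semisimple Lie algebra decomposes uniquely as the direct sum of simple ideals, one per connected component of its Dynkin diagram, so g ≅ B_6 ⊕ F_4 (dimension 78 + 52 = 130).

B6 ⊕ F4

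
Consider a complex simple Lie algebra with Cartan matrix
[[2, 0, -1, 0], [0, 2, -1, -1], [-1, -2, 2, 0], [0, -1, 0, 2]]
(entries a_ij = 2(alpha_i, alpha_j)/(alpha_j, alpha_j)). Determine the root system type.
The matrix has rank 4 with 2's on the diagonal. Reading the off-diagonal entries as Dynkin edges (a single edge where a_ij = a_ji = -1; a double or triple edge where a_ij * a_ji = 2 or 3), the diagram is a chain of 4 nodes with a double edge between the middle two (F_4). One simple-root ordering that puts it in standard form is (alpha_1, alpha_3, alpha_2, alpha_4). So the algebra is type F_4.

F_4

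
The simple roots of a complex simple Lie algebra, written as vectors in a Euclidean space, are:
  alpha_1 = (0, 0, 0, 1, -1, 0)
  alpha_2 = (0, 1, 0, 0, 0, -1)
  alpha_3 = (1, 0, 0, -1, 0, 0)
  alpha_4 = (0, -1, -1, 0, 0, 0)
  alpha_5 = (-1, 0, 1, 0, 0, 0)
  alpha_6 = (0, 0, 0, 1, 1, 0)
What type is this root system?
D_6 (so(12))

Compute the Cartan integers a_ij = 2(alpha_i, alpha_j)/(alpha_j, alpha_j); the resulting 6x6 Cartan matrix is
[[2, 0, -1, 0, 0, 0], [0, 2, 0, -1, 0, 0], [-1, 0, 2, 0, -1, -1], [0, -1, 0, 2, -1, 0], [0, 0, -1, -1, 2, 0], [0, 0, -1, 0, 0, 2]].
All simple roots have the same length, so the diagram is simply laced. The associated Dynkin diagram is a chain of 4 nodes with a fork of two nodes at one end (D_6), so the type is D_6 (the algebra so(12)).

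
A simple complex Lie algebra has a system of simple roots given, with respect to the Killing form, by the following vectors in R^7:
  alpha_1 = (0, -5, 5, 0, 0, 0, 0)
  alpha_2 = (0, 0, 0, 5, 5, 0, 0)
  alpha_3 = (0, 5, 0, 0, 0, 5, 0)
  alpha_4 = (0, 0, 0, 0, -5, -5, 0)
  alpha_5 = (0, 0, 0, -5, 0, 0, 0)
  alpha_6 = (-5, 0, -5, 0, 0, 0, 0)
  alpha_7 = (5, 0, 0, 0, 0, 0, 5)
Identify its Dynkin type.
Compute the Cartan integers a_ij = 2(alpha_i, alpha_j)/(alpha_j, alpha_j); the resulting 7x7 Cartan matrix is
[[2, 0, -1, 0, 0, -1, 0], [0, 2, 0, -1, -2, 0, 0], [-1, 0, 2, -1, 0, 0, 0], [0, -1, -1, 2, 0, 0, 0], [0, -1, 0, 0, 2, 0, 0], [-1, 0, 0, 0, 0, 2, -1], [0, 0, 0, 0, 0, -1, 2]].
The roots have two lengths (squared-length ratio 2:1); the short ones are alpha_{5}. The associated Dynkin diagram is a chain of 7 nodes with a double edge at one end; the terminal node there is the unique short simple root (B_7), so the type is B_7 (the algebra so(15)).

B_7 (so(15))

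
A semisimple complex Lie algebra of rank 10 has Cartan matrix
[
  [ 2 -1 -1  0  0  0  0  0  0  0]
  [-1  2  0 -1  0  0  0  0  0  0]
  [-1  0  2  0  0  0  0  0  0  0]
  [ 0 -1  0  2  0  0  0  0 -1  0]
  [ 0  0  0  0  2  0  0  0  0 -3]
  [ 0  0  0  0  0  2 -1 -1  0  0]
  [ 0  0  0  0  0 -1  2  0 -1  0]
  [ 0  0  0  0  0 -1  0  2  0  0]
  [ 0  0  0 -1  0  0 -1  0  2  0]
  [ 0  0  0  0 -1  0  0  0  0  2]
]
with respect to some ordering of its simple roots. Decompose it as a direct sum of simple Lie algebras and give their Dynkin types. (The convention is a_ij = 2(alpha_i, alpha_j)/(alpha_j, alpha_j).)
The diagram associated to this matrix has two connected components: the simple roots {alpha_1, alpha_2, alpha_3, alpha_4, alpha_6, alpha_7, alpha_8, alpha_9} form a chain of 8 nodes with single edges (A_8), and {alpha_5, alpha_10} form two nodes joined by a triple edge (G_2). A semisimple Lie algebra decomposes uniquely as the direct sum of simple ideals, one per connected component of its Dynkin diagram, so g ≅ A_8 ⊕ G_2 (dimension 80 + 14 = 94).

A8 + G2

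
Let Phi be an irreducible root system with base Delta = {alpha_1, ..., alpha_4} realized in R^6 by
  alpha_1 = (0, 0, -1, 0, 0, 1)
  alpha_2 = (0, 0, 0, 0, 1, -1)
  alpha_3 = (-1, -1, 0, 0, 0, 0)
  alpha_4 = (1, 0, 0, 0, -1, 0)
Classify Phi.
A_4

Compute the Cartan integers a_ij = 2(alpha_i, alpha_j)/(alpha_j, alpha_j); the resulting 4x4 Cartan matrix is
[[2, -1, 0, 0], [-1, 2, 0, -1], [0, 0, 2, -1], [0, -1, -1, 2]].
All simple roots have the same length, so the diagram is simply laced. The associated Dynkin diagram is a chain of 4 nodes with single edges (A_4), so the type is A_4 (the algebra sl(5)).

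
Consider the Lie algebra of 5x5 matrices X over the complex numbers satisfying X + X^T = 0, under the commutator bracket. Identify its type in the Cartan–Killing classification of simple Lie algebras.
B_2 (so(5))

This is so(5) with 5 odd, which has dimension 5(5-1)/2 = 10 and rank (5-1)/2 = 2. In the classification of classical Lie algebras, the orthogonal algebra so(2n+1) in an odd number of variables has type B_n; here n = 2, so the Dynkin diagram is a chain of 2 nodes with a double edge at one end; the terminal node there is the unique short simple root (B_2). Hence the type is B_2.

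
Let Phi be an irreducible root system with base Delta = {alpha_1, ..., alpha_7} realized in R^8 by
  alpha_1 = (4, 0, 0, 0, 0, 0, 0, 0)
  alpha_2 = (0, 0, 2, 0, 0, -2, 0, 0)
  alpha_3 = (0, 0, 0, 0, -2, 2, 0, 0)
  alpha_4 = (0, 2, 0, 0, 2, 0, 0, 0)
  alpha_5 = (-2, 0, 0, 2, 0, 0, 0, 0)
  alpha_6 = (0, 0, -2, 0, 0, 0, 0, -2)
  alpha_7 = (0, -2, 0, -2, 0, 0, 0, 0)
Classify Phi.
Compute the Cartan integers a_ij = 2(alpha_i, alpha_j)/(alpha_j, alpha_j); the resulting 7x7 Cartan matrix is
[[2, 0, 0, 0, -2, 0, 0], [0, 2, -1, 0, 0, -1, 0], [0, -1, 2, -1, 0, 0, 0], [0, 0, -1, 2, 0, 0, -1], [-1, 0, 0, 0, 2, 0, -1], [0, -1, 0, 0, 0, 2, 0], [0, 0, 0, -1, -1, 0, 2]].
The roots have two lengths (squared-length ratio 2:1); the short ones are alpha_{2,3,4,5,6,7}. The associated Dynkin diagram is a chain of 7 nodes with a double edge at one end; the terminal node there is the unique long simple root (C_7), so the type is C_7 (the algebra sp(14)).

C7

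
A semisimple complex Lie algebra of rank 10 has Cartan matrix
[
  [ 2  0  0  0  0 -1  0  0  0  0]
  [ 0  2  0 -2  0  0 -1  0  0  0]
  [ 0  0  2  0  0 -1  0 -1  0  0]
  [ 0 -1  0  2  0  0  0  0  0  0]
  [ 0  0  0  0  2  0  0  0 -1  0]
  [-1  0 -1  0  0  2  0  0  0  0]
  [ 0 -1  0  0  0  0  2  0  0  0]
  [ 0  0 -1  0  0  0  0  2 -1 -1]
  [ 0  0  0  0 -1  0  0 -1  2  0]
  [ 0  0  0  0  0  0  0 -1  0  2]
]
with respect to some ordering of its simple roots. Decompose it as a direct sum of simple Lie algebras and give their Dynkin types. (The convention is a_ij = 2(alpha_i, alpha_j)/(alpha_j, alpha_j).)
B_3 (so(7)) + E_7

The diagram associated to this matrix has two connected components: the simple roots {alpha_2, alpha_4, alpha_7} form a chain of 3 nodes with a double edge at one end; the terminal node there is the unique short simple root (B_3), and {alpha_1, alpha_3, alpha_5, alpha_6, alpha_8, alpha_9, alpha_10} form a chain of 6 nodes with one extra node attached to the third node from one end (E_7). A semisimple Lie algebra decomposes uniquely as the direct sum of simple ideals, one per connected component of its Dynkin diagram, so g ≅ B_3 ⊕ E_7 (dimension 21 + 133 = 154).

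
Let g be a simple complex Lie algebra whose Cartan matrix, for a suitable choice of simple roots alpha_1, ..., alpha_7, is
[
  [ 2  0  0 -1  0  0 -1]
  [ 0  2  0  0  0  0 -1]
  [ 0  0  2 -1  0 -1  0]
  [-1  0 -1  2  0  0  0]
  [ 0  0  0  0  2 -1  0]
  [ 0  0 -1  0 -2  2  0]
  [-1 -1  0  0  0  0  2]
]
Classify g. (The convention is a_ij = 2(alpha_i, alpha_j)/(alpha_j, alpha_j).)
B7

The matrix has rank 7 with 2's on the diagonal. Reading the off-diagonal entries as Dynkin edges (a single edge where a_ij = a_ji = -1; a double or triple edge where a_ij * a_ji = 2 or 3), the diagram is a chain of 7 nodes with a double edge at one end; the terminal node there is the unique short simple root (B_7). One simple-root ordering that puts it in standard form is (alpha_2, alpha_7, alpha_1, alpha_4, alpha_3, alpha_6, alpha_5). So the algebra is type B_7, i.e. so(15).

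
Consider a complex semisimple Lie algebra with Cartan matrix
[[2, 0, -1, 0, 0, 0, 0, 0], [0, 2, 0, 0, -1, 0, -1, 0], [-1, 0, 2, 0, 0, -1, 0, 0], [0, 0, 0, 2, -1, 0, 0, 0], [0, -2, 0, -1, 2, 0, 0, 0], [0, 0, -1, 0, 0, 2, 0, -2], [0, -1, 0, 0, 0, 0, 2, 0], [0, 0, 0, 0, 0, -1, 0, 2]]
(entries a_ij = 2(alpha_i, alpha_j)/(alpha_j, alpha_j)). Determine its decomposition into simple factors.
type B_4 + type F_4

The diagram associated to this matrix has two connected components: the simple roots {alpha_1, alpha_3, alpha_6, alpha_8} form a chain of 4 nodes with a double edge at one end; the terminal node there is the unique short simple root (B_4), and {alpha_2, alpha_4, alpha_5, alpha_7} form a chain of 4 nodes with a double edge between the middle two (F_4). A semisimple Lie algebra decomposes uniquely as the direct sum of simple ideals, one per connected component of its Dynkin diagram, so g ≅ B_4 ⊕ F_4 (dimension 36 + 52 = 88).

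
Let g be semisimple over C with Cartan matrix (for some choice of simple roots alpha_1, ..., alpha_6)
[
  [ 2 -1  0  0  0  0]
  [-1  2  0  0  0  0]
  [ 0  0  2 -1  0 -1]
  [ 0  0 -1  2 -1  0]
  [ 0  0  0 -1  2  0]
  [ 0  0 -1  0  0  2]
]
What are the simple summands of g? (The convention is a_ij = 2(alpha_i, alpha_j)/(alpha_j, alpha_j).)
The diagram associated to this matrix has two connected components: the simple roots {alpha_1, alpha_2} form a chain of 2 nodes with single edges (A_2), and {alpha_3, alpha_4, alpha_5, alpha_6} form a chain of 4 nodes with single edges (A_4). A semisimple Lie algebra decomposes uniquely as the direct sum of simple ideals, one per connected component of its Dynkin diagram, so g ≅ A_2 ⊕ A_4 (dimension 8 + 24 = 32).

A_2 + A_4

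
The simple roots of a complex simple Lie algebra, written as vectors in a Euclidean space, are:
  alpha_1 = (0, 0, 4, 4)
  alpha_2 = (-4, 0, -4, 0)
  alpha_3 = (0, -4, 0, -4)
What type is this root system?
Compute the Cartan integers a_ij = 2(alpha_i, alpha_j)/(alpha_j, alpha_j); the resulting 3x3 Cartan matrix is
[[2, -1, -1], [-1, 2, 0], [-1, 0, 2]].
All simple roots have the same length, so the diagram is simply laced. The associated Dynkin diagram is a chain of 3 nodes with single edges (A_3), so the type is A_3 (the algebra sl(4)).

type A_3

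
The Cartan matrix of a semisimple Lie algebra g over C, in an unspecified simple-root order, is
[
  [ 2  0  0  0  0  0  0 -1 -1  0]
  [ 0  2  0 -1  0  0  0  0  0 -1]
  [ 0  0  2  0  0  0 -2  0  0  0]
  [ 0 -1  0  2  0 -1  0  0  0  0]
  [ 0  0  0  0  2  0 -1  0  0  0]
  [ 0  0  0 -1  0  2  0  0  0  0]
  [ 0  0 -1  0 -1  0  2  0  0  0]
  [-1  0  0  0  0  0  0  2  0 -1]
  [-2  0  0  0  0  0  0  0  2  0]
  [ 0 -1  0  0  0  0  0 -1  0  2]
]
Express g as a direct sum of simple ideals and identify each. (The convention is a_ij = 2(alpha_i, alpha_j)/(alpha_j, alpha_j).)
The diagram associated to this matrix has two connected components: the simple roots {alpha_3, alpha_5, alpha_7} form a chain of 3 nodes with a double edge at one end; the terminal node there is the unique long simple root (C_3), and {alpha_1, alpha_2, alpha_4, alpha_6, alpha_8, alpha_9, alpha_10} form a chain of 7 nodes with a double edge at one end; the terminal node there is the unique long simple root (C_7). A semisimple Lie algebra decomposes uniquely as the direct sum of simple ideals, one per connected component of its Dynkin diagram, so g ≅ C_3 ⊕ C_7 (dimension 21 + 105 = 126).

C_3 (sp(6)) ⊕ C_7 (sp(14))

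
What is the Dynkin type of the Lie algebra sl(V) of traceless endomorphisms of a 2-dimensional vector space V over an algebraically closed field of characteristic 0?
This is sl(2), which has dimension 2^2 - 1 = 3 and rank 2 - 1 = 1 (a Cartan subalgebra is the diagonal traceless matrices). In the classification of classical Lie algebras, the special linear algebra sl(n+1) has type A_n; here n = 1, so the Dynkin diagram is a chain of 1 nodes with single edges (A_1). Hence the type is A_1.

A_1 (sl(2))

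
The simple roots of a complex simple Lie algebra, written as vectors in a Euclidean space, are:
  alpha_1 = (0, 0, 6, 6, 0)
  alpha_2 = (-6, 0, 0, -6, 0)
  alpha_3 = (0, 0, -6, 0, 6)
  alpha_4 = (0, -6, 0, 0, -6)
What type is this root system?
Compute the Cartan integers a_ij = 2(alpha_i, alpha_j)/(alpha_j, alpha_j); the resulting 4x4 Cartan matrix is
[[2, -1, -1, 0], [-1, 2, 0, 0], [-1, 0, 2, -1], [0, 0, -1, 2]].
All simple roots have the same length, so the diagram is simply laced. The associated Dynkin diagram is a chain of 4 nodes with single edges (A_4), so the type is A_4 (the algebra sl(5)).

A_4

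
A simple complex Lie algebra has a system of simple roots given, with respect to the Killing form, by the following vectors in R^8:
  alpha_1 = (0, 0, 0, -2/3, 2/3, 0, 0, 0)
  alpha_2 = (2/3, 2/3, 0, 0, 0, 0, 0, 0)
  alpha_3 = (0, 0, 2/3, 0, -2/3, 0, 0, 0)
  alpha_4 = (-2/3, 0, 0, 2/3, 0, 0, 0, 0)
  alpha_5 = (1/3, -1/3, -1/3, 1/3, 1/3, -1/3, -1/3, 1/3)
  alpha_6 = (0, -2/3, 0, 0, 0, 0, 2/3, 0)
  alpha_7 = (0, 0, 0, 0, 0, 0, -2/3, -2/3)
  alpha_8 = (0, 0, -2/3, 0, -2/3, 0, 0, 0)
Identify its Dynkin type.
Compute the Cartan integers a_ij = 2(alpha_i, alpha_j)/(alpha_j, alpha_j); the resulting 8x8 Cartan matrix is
[[2, 0, -1, -1, 0, 0, 0, -1], [0, 2, 0, -1, 0, -1, 0, 0], [-1, 0, 2, 0, -1, 0, 0, 0], [-1, -1, 0, 2, 0, 0, 0, 0], [0, 0, -1, 0, 2, 0, 0, 0], [0, -1, 0, 0, 0, 2, -1, 0], [0, 0, 0, 0, 0, -1, 2, 0], [-1, 0, 0, 0, 0, 0, 0, 2]].
All simple roots have the same length, so the diagram is simply laced. The associated Dynkin diagram is a chain of 7 nodes with one extra node attached to the third node from one end (E_8), so the type is E_8.

E8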